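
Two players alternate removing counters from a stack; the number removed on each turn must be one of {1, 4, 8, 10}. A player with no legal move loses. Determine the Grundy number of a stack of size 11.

2

n :  0  1  2  3  4  5  6  7  8  9 10 11
G :  0  1  0  1  2  0  1  0  1  2  3  2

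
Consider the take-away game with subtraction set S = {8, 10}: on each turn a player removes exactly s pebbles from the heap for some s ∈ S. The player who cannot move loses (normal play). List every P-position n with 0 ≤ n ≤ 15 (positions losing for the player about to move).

G(0) = 0
G(1) = mex{} = 0
G(2) = mex{} = 0
G(3) = mex{} = 0
G(4) = mex{} = 0
G(5) = mex{} = 0
G(6) = mex{} = 0
G(7) = mex{} = 0
G(8) = mex{0} = 1
G(9) = mex{0} = 1
G(10) = mex{0,0} = 1
G(11) = mex{0,0} = 1
G(12) = mex{0,0} = 1
G(13) = mex{0,0} = 1
G(14) = mex{0,0} = 1
G(15) = mex{0,0} = 1
P-positions are exactly the n with G(n) = 0.

0, 1, 2, 3, 4, 5, 6, 7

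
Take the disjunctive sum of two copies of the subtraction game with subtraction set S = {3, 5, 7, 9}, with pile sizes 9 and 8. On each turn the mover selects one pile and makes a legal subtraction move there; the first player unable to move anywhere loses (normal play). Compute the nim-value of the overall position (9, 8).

All piles use S = {3, 5, 7, 9}:
G(0) = 0
G(1) = mex{} = 0
G(2) = mex{} = 0
G(3) = mex{0} = 1
G(4) = mex{0} = 1
G(5) = mex{0,0} = 1
G(6) = mex{1,0} = 2
G(7) = mex{1,0,0} = 2
G(8) = mex{1,1,0} = 2
G(9) = mex{2,1,0,0} = 3
Pile A: G(9) = 3.
Pile B: G(8) = 2.
Combined Grundy value = 3 ⊕ 2 = 1.

1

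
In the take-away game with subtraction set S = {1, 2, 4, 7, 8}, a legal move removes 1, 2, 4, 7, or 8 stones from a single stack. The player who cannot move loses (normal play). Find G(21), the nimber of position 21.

n :  0  1  2  3  4  5  6  7  8  9 10 11 12 13 14 15 16 17 18 19 20 21
G :  0  1  2  0  1  2  0  1  2  0  1  2  0  1  2  0  1  2  0  1  2  0

0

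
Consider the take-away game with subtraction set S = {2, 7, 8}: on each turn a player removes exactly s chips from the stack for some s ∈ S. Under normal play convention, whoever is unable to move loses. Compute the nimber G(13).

2

n :  0  1  2  3  4  5  6  7  8  9 10 11 12 13
G :  0  0  1  1  0  0  1  1  2  2  0  3  1  2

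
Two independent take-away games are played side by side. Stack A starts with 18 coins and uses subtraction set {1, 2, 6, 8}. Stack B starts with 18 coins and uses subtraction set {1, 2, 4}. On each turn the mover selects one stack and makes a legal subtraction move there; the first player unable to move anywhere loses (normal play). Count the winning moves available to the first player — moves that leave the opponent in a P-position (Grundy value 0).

3

Stack A, S = {1, 2, 6, 8}:
n :  0  1  2  3  4  5  6  7  8  9 10 11 12 13 14 15 16 17 18
G :  0  1  2  0  1  2  3  0  1  2  0  1  2  3  0  1  2  0  1
G_A(18) = 1.
Stack B, S = {1, 2, 4}:
n :  0  1  2  3  4  5  6  7  8  9 10 11 12 13 14 15 16 17 18
G :  0  1  2  0  1  2  0  1  2  0  1  2  0  1  2  0  1  2  0
G_B(18) = 0.
Combined Grundy value = 1 ⊕ 0 = 1.
A winning move leaves total XOR = 0, i.e. changes one component's Grundy value g to g ⊕ X where X is the current total.
Stack A: need g' = 1⊕1 = 0. Options: 18−1→G=0, 18−2→G=2, 18−6→G=2, 18−8→G=0. Hits: 2.
Stack B: need g' = 0⊕1 = 1. Options: 18−1→G=2, 18−2→G=1, 18−4→G=2. Hits: 1.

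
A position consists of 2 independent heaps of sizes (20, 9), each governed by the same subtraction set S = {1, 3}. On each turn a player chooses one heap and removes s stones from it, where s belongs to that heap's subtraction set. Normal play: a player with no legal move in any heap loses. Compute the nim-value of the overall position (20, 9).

1

All heaps use S = {1, 3}:
n :  0  1  2  3  4  5  6  7  8  9 10 11 12 13 14 15 16 17 18 19 20
G :  0  1  0  1  0  1  0  1  0  1  0  1  0  1  0  1  0  1  0  1  0
Heap A: G(20) = 0.
Heap B: G(9) = 1.
Combined Grundy value = 0 ⊕ 1 = 1.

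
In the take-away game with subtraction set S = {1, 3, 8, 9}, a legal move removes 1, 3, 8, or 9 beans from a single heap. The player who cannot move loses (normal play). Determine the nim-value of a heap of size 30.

G(0) = 0
G(1) = mex{0} = 1
G(2) = mex{1} = 0
G(3) = mex{0,0} = 1
G(4) = mex{1,1} = 0
G(5) = mex{0,0} = 1
G(6) = mex{1,1} = 0
G(7) = mex{0,0} = 1
G(8) = mex{1,1,0} = 2
G(9) = mex{2,0,1,0} = 3
G(10) = mex{3,1,0,1} = 2
G(11) = mex{2,2,1,0} = 3
G(12) = mex{3,3,0,1} = 2
G(13) = mex{2,2,1,0} = 3
G(14) = mex{3,3,0,1} = 2
G(15) = mex{2,2,1,0} = 3
G(16) = mex{3,3,2,1} = 0
G(17) = mex{0,2,3,2} = 1
G(18) = mex{1,3,2,3} = 0
G(19) = mex{0,0,3,2} = 1
G(20) = mex{1,1,2,3} = 0
G(21) = mex{0,0,3,2} = 1
G(22) = mex{1,1,2,3} = 0
G(23) = mex{0,0,3,2} = 1
G(24) = mex{1,1,0,3} = 2
G(25) = mex{2,0,1,0} = 3
G(26) = mex{3,1,0,1} = 2
G(27) = mex{2,2,1,0} = 3
G(28) = mex{3,3,0,1} = 2
G(29) = mex{2,2,1,0} = 3
G(30) = mex{3,3,0,1} = 2

2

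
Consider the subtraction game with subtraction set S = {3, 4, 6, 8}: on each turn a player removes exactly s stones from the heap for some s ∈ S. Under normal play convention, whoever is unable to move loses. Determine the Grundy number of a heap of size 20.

G(0) = 0
G(1) = mex{} = 0
G(2) = mex{} = 0
G(3) = mex{0} = 1
G(4) = mex{0,0} = 1
G(5) = mex{0,0} = 1
G(6) = mex{1,0,0} = 2
G(7) = mex{1,1,0} = 2
G(8) = mex{1,1,0,0} = 2
G(9) = mex{2,1,1,0} = 3
G(10) = mex{2,2,1,0} = 3
G(11) = mex{2,2,1,1} = 0
G(12) = mex{3,2,2,1} = 0
G(13) = mex{3,3,2,1} = 0
G(14) = mex{0,3,2,2} = 1
G(15) = mex{0,0,3,2} = 1
G(16) = mex{0,0,3,2} = 1
G(17) = mex{1,0,0,3} = 2
G(18) = mex{1,1,0,3} = 2
G(19) = mex{1,1,0,0} = 2
G(20) = mex{2,1,1,0} = 3

3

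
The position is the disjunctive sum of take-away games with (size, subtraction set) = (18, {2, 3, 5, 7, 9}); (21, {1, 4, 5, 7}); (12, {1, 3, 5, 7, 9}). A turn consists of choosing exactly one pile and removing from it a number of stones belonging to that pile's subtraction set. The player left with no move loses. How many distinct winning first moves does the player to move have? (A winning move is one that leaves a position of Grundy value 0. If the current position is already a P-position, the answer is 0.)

Pile A, S = {2, 3, 5, 7, 9}:
G(0) = 0
G(1) = mex{} = 0
G(2) = mex{0} = 1
G(3) = mex{0,0} = 1
G(4) = mex{1,0} = 2
G(5) = mex{1,1,0} = 2
G(6) = mex{2,1,0} = 3
G(7) = mex{2,2,1,0} = 3
G(8) = mex{3,2,1,0} = 4
G(9) = mex{3,3,2,1,0} = 4
G(10) = mex{4,3,2,1,0} = 5
G(11) = mex{4,4,3,2,1} = 0
G(12) = mex{5,4,3,2,1} = 0
G(13) = mex{0,5,4,3,2} = 1
G(14) = mex{0,0,4,3,2} = 1
G(15) = mex{1,0,5,4,3} = 2
G(16) = mex{1,1,0,4,3} = 2
G(17) = mex{2,1,0,5,4} = 3
G(18) = mex{2,2,1,0,4} = 3
G_A(18) = 3.
Pile B, S = {1, 4, 5, 7}:
n :  0  1  2  3  4  5  6  7  8  9 10 11 12 13 14 15 16 17 18 19 20 21
G :  0  1  0  1  2  3  2  3  0  1  0  1  2  3  2  3  0  1  0  1  2  3
G_B(21) = 3.
Pile C, S = {1, 3, 5, 7, 9}:
G(0) = 0
G(1) = mex{0} = 1
G(2) = mex{1} = 0
G(3) = mex{0,0} = 1
G(4) = mex{1,1} = 0
G(5) = mex{0,0,0} = 1
G(6) = mex{1,1,1} = 0
G(7) = mex{0,0,0,0} = 1
G(8) = mex{1,1,1,1} = 0
G(9) = mex{0,0,0,0,0} = 1
G(10) = mex{1,1,1,1,1} = 0
G(11) = mex{0,0,0,0,0} = 1
G(12) = mex{1,1,1,1,1} = 0
G_C(12) = 0.
Combined Grundy value = 3 ⊕ 3 ⊕ 0 = 0.
A winning move leaves total XOR = 0, i.e. changes one component's Grundy value g to g ⊕ X where X is the current total.
Pile A: target g' = 3⊕0 = 3, but every legal move changes the Grundy value (mex property), so 0 moves.
Pile B: target g' = 3⊕0 = 3, but every legal move changes the Grundy value (mex property), so 0 moves.
Pile C: target g' = 0⊕0 = 0, but every legal move changes the Grundy value (mex property), so 0 moves.

0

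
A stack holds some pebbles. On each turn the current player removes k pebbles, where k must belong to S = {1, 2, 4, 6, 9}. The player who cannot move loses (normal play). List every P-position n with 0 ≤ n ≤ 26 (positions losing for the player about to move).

0, 3, 8, 11, 16, 19, 24

G(0) = 0
G(1) = mex{0} = 1
G(2) = mex{1,0} = 2
G(3) = mex{2,1} = 0
G(4) = mex{0,2,0} = 1
G(5) = mex{1,0,1} = 2
G(6) = mex{2,1,2,0} = 3
G(7) = mex{3,2,0,1} = 4
G(8) = mex{4,3,1,2} = 0
G(9) = mex{0,4,2,0,0} = 1
G(10) = mex{1,0,3,1,1} = 2
G(11) = mex{2,1,4,2,2} = 0
G(12) = mex{0,2,0,3,0} = 1
G(13) = mex{1,0,1,4,1} = 2
G(14) = mex{2,1,2,0,2} = 3
G(15) = mex{3,2,0,1,3} = 4
G(16) = mex{4,3,1,2,4} = 0
G(17) = mex{0,4,2,0,0} = 1
G(18) = mex{1,0,3,1,1} = 2
G(19) = mex{2,1,4,2,2} = 0
G(20) = mex{0,2,0,3,0} = 1
G(21) = mex{1,0,1,4,1} = 2
G(22) = mex{2,1,2,0,2} = 3
G(23) = mex{3,2,0,1,3} = 4
G(24) = mex{4,3,1,2,4} = 0
G(25) = mex{0,4,2,0,0} = 1
G(26) = mex{1,0,3,1,1} = 2
P-positions are exactly the n with G(n) = 0.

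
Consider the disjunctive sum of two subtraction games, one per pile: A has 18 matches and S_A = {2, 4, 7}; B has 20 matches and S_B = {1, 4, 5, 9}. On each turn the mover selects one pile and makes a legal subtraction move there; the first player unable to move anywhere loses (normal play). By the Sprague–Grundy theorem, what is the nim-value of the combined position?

Pile A, S = {2, 4, 7}:
G(0) = 0
G(1) = mex{} = 0
G(2) = mex{0} = 1
G(3) = mex{0} = 1
G(4) = mex{1,0} = 2
G(5) = mex{1,0} = 2
G(6) = mex{2,1} = 0
G(7) = mex{2,1,0} = 3
G(8) = mex{0,2,0} = 1
G(9) = mex{3,2,1} = 0
G(10) = mex{1,0,1} = 2
G(11) = mex{0,3,2} = 1
G(12) = mex{2,1,2} = 0
G(13) = mex{1,0,0} = 2
G(14) = mex{0,2,3} = 1
G(15) = mex{2,1,1} = 0
G(16) = mex{1,0,0} = 2
G(17) = mex{0,2,2} = 1
G(18) = mex{2,1,1} = 0
G_A(18) = 0.
Pile B, S = {1, 4, 5, 9}:
G(0) = 0
G(1) = mex{0} = 1
G(2) = mex{1} = 0
G(3) = mex{0} = 1
G(4) = mex{1,0} = 2
G(5) = mex{2,1,0} = 3
G(6) = mex{3,0,1} = 2
G(7) = mex{2,1,0} = 3
G(8) = mex{3,2,1} = 0
G(9) = mex{0,3,2,0} = 1
G(10) = mex{1,2,3,1} = 0
G(11) = mex{0,3,2,0} = 1
G(12) = mex{1,0,3,1} = 2
G(13) = mex{2,1,0,2} = 3
G(14) = mex{3,0,1,3} = 2
G(15) = mex{2,1,0,2} = 3
G(16) = mex{3,2,1,3} = 0
G(17) = mex{0,3,2,0} = 1
G(18) = mex{1,2,3,1} = 0
G(19) = mex{0,3,2,0} = 1
G(20) = mex{1,0,3,1} = 2
G_B(20) = 2.
Combined Grundy value = 0 ⊕ 2 = 2.

2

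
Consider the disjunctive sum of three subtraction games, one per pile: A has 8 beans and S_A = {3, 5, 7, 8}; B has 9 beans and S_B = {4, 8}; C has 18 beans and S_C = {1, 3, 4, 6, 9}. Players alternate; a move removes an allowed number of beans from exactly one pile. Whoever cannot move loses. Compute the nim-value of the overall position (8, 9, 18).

2

Pile A, S = {3, 5, 7, 8}:
n : 0 1 2 3 4 5 6 7 8
G : 0 0 0 1 1 1 2 2 2
G_A(8) = 2.
Pile B, S = {4, 8}:
n : 0 1 2 3 4 5 6 7 8 9
G : 0 0 0 0 1 1 1 1 2 2
G_B(9) = 2.
Pile C, S = {1, 3, 4, 6, 9}:
G(0) = 0
G(1) = mex{0} = 1
G(2) = mex{1} = 0
G(3) = mex{0,0} = 1
G(4) = mex{1,1,0} = 2
G(5) = mex{2,0,1} = 3
G(6) = mex{3,1,0,0} = 2
G(7) = mex{2,2,1,1} = 0
G(8) = mex{0,3,2,0} = 1
G(9) = mex{1,2,3,1,0} = 4
G(10) = mex{4,0,2,2,1} = 3
G(11) = mex{3,1,0,3,0} = 2
G(12) = mex{2,4,1,2,1} = 0
G(13) = mex{0,3,4,0,2} = 1
G(14) = mex{1,2,3,1,3} = 0
G(15) = mex{0,0,2,4,2} = 1
G(16) = mex{1,1,0,3,0} = 2
G(17) = mex{2,0,1,2,1} = 3
G(18) = mex{3,1,0,0,4} = 2
G_C(18) = 2.
Combined Grundy value = 2 ⊕ 2 ⊕ 2 = 2.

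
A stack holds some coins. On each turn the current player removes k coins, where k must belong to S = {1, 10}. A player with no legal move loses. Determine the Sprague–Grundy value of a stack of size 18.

1

n :  0  1  2  3  4  5  6  7  8  9 10 11 12 13 14 15 16 17 18
G :  0  1  0  1  0  1  0  1  0  1  2  0  1  0  1  0  1  0  1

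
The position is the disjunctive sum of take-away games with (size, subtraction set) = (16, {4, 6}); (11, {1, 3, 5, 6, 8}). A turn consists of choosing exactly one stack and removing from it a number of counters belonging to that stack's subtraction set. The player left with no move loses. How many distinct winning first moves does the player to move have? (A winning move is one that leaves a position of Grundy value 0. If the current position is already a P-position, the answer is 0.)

4

Stack A, S = {4, 6}:
n :  0  1  2  3  4  5  6  7  8  9 10 11 12 13 14 15 16
G :  0  0  0  0  1  1  1  1  2  2  0  0  0  0  1  1  1
G_A(16) = 1.
Stack B, S = {1, 3, 5, 6, 8}:
G(0) = 0
G(1) = mex{0} = 1
G(2) = mex{1} = 0
G(3) = mex{0,0} = 1
G(4) = mex{1,1} = 0
G(5) = mex{0,0,0} = 1
G(6) = mex{1,1,1,0} = 2
G(7) = mex{2,0,0,1} = 3
G(8) = mex{3,1,1,0,0} = 2
G(9) = mex{2,2,0,1,1} = 3
G(10) = mex{3,3,1,0,0} = 2
G(11) = mex{2,2,2,1,1} = 0
G_B(11) = 0.
Combined Grundy value = 1 ⊕ 0 = 1.
A winning move leaves total XOR = 0, i.e. changes one component's Grundy value g to g ⊕ X where X is the current total.
Stack A: need g' = 1⊕1 = 0. Options: 16−4→G=0, 16−6→G=0. Hits: 2.
Stack B: need g' = 0⊕1 = 1. Options: 11−1→G=2, 11−3→G=2, 11−5→G=2, 11−6→G=1, 11−8→G=1. Hits: 2.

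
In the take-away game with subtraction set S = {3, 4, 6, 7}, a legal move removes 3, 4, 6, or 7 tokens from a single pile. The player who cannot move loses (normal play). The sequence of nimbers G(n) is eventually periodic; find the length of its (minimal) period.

G(0) = 0
G(1) = mex{} = 0
G(2) = mex{} = 0
G(3) = mex{0} = 1
G(4) = mex{0,0} = 1
G(5) = mex{0,0} = 1
G(6) = mex{1,0,0} = 2
G(7) = mex{1,1,0,0} = 2
G(8) = mex{1,1,0,0} = 2
G(9) = mex{2,1,1,0} = 3
G(10) = mex{2,2,1,1} = 0
G(11) = mex{2,2,1,1} = 0
G(12) = mex{3,2,2,1} = 0
G(13) = mex{0,3,2,2} = 1
G(14) = mex{0,0,2,2} = 1
G(15) = mex{0,0,3,2} = 1
G(16) = mex{1,0,0,3} = 2
G(17) = mex{1,1,0,0} = 2
G(18) = mex{1,1,0,0} = 2
G(19) = mex{2,1,1,0} = 3
G(20) = mex{2,2,1,1} = 0
G(21) = mex{2,2,1,1} = 0
G(n+10) = G(n) holds for n = 0,…,6 (a full window of length max(S) = 7), so the sequence is purely periodic with period 10.

10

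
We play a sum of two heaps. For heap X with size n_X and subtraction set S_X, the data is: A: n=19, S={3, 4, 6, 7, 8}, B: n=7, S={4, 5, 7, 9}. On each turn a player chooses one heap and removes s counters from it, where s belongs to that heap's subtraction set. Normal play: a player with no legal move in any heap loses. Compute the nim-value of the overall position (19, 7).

3

Heap A, S = {3, 4, 6, 7, 8}:
G(0) = 0
G(1) = mex{} = 0
G(2) = mex{} = 0
G(3) = mex{0} = 1
G(4) = mex{0,0} = 1
G(5) = mex{0,0} = 1
G(6) = mex{1,0,0} = 2
G(7) = mex{1,1,0,0} = 2
G(8) = mex{1,1,0,0,0} = 2
G(9) = mex{2,1,1,0,0} = 3
G(10) = mex{2,2,1,1,0} = 3
G(11) = mex{2,2,1,1,1} = 0
G(12) = mex{3,2,2,1,1} = 0
G(13) = mex{3,3,2,2,1} = 0
G(14) = mex{0,3,2,2,2} = 1
G(15) = mex{0,0,3,2,2} = 1
G(16) = mex{0,0,3,3,2} = 1
G(17) = mex{1,0,0,3,3} = 2
G(18) = mex{1,1,0,0,3} = 2
G(19) = mex{1,1,0,0,0} = 2
G_A(19) = 2.
Heap B, S = {4, 5, 7, 9}:
G(0) = 0
G(1) = mex{} = 0
G(2) = mex{} = 0
G(3) = mex{} = 0
G(4) = mex{0} = 1
G(5) = mex{0,0} = 1
G(6) = mex{0,0} = 1
G(7) = mex{0,0,0} = 1
G_B(7) = 1.
Combined Grundy value = 2 ⊕ 1 = 3.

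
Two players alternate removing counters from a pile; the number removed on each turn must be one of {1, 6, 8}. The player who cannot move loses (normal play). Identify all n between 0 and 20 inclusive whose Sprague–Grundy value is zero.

n :  0  1  2  3  4  5  6  7  8  9 10 11 12 13 14 15 16 17 18 19 20
G :  0  1  0  1  0  1  2  0  1  0  1  0  1  2  0  1  0  1  0  1  2
P-positions are exactly the n with G(n) = 0.

0, 2, 4, 7, 9, 11, 14, 16, 18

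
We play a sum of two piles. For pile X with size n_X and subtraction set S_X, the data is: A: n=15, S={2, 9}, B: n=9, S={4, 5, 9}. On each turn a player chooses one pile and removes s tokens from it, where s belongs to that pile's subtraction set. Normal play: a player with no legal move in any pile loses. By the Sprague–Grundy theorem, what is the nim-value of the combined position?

Pile A, S = {2, 9}:
n :  0  1  2  3  4  5  6  7  8  9 10 11 12 13 14 15
G :  0  0  1  1  0  0  1  1  0  2  1  0  0  1  1  0
G_A(15) = 0.
Pile B, S = {4, 5, 9}:
n : 0 1 2 3 4 5 6 7 8 9
G : 0 0 0 0 1 1 1 1 2 2
G_B(9) = 2.
Combined Grundy value = 0 ⊕ 2 = 2.

2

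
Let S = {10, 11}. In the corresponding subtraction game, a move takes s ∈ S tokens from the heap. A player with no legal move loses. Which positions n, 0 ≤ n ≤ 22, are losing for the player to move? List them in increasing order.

G(0) = 0
G(1) = mex{} = 0
G(2) = mex{} = 0
G(3) = mex{} = 0
G(4) = mex{} = 0
G(5) = mex{} = 0
G(6) = mex{} = 0
G(7) = mex{} = 0
G(8) = mex{} = 0
G(9) = mex{} = 0
G(10) = mex{0} = 1
G(11) = mex{0,0} = 1
G(12) = mex{0,0} = 1
G(13) = mex{0,0} = 1
G(14) = mex{0,0} = 1
G(15) = mex{0,0} = 1
G(16) = mex{0,0} = 1
G(17) = mex{0,0} = 1
G(18) = mex{0,0} = 1
G(19) = mex{0,0} = 1
G(20) = mex{1,0} = 2
G(21) = mex{1,1} = 0
G(22) = mex{1,1} = 0
P-positions are exactly the n with G(n) = 0.

0, 1, 2, 3, 4, 5, 6, 7, 8, 9, 21, 22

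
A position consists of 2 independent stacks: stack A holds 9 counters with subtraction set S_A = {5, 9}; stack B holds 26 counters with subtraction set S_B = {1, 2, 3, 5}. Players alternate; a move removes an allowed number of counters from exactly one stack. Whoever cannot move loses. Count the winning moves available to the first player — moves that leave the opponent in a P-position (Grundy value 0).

Stack A, S = {5, 9}:
n : 0 1 2 3 4 5 6 7 8 9
G : 0 0 0 0 0 1 1 1 1 1
G_A(9) = 1.
Stack B, S = {1, 2, 3, 5}:
n :  0  1  2  3  4  5  6  7  8  9 10 11 12 13 14 15 16 17 18 19 20 21 22 23 24 25 26
G :  0  1  2  3  0  1  2  3  0  1  2  3  0  1  2  3  0  1  2  3  0  1  2  3  0  1  2
G_B(26) = 2.
Combined Grundy value = 1 ⊕ 2 = 3.
A winning move leaves total XOR = 0, i.e. changes one component's Grundy value g to g ⊕ X where X is the current total.
Stack A: need g' = 1⊕3 = 2. Options: 9−5→G=0, 9−9→G=0. Hits: 0.
Stack B: need g' = 2⊕3 = 1. Options: 26−1→G=1, 26−2→G=0, 26−3→G=3, 26−5→G=1. Hits: 2.

2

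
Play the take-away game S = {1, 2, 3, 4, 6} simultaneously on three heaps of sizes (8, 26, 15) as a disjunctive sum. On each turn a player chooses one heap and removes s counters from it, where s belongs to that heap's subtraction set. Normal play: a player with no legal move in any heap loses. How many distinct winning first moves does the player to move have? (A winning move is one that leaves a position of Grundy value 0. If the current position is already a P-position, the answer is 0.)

3

All heaps use S = {1, 2, 3, 4, 6}:
n :  0  1  2  3  4  5  6  7  8  9 10 11 12 13 14 15 16 17 18 19 20 21 22 23 24 25 26
G :  0  1  2  3  4  0  1  2  3  4  0  1  2  3  4  0  1  2  3  4  0  1  2  3  4  0  1
Heap A: G(8) = 3.
Heap B: G(26) = 1.
Heap C: G(15) = 0.
Combined Grundy value = 3 ⊕ 1 ⊕ 0 = 2.
A winning move leaves total XOR = 0, i.e. changes one component's Grundy value g to g ⊕ X where X is the current total.
Heap A: need g' = 3⊕2 = 1. Options: 8−1→G=2, 8−2→G=1, 8−3→G=0, 8−4→G=4, 8−6→G=2. Hits: 1.
Heap B: need g' = 1⊕2 = 3. Options: 26−1→G=0, 26−2→G=4, 26−3→G=3, 26−4→G=2, 26−6→G=0. Hits: 1.
Heap C: need g' = 0⊕2 = 2. Options: 15−1→G=4, 15−2→G=3, 15−3→G=2, 15−4→G=1, 15−6→G=4. Hits: 1.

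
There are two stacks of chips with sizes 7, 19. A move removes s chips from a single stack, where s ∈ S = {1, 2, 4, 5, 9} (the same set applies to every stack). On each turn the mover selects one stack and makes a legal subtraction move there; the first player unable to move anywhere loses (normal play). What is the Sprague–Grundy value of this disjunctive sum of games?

All stacks use S = {1, 2, 4, 5, 9}:
n :  0  1  2  3  4  5  6  7  8  9 10 11 12 13 14 15 16 17 18 19
G :  0  1  2  0  1  2  0  1  2  3  4  5  3  0  1  2  0  1  2  0
Stack A: G(7) = 1.
Stack B: G(19) = 0.
Combined Grundy value = 1 ⊕ 0 = 1.

1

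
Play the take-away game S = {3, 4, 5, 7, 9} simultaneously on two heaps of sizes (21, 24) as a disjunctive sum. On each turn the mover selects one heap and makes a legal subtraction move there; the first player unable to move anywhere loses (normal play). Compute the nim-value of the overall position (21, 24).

All heaps use S = {3, 4, 5, 7, 9}:
n :  0  1  2  3  4  5  6  7  8  9 10 11 12 13 14 15 16 17 18 19 20 21 22 23 24
G :  0  0  0  1  1  1  2  2  2  3  3  3  0  0  0  1  1  1  2  2  2  3  3  3  0
Heap A: G(21) = 3.
Heap B: G(24) = 0.
Combined Grundy value = 3 ⊕ 0 = 3.

3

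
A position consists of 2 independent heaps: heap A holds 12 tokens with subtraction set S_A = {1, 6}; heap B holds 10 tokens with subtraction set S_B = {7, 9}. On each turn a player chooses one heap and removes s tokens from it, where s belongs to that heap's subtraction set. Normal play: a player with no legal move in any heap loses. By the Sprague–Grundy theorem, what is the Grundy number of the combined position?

Heap A, S = {1, 6}:
G(0) = 0
G(1) = mex{0} = 1
G(2) = mex{1} = 0
G(3) = mex{0} = 1
G(4) = mex{1} = 0
G(5) = mex{0} = 1
G(6) = mex{1,0} = 2
G(7) = mex{2,1} = 0
G(8) = mex{0,0} = 1
G(9) = mex{1,1} = 0
G(10) = mex{0,0} = 1
G(11) = mex{1,1} = 0
G(12) = mex{0,2} = 1
G_A(12) = 1.
Heap B, S = {7, 9}:
n :  0  1  2  3  4  5  6  7  8  9 10
G :  0  0  0  0  0  0  0  1  1  1  1
G_B(10) = 1.
Combined Grundy value = 1 ⊕ 1 = 0.

0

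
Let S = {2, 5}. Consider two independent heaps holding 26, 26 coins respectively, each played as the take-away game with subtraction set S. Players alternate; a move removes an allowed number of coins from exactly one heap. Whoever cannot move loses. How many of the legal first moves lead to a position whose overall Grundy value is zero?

All heaps use S = {2, 5}:
n :  0  1  2  3  4  5  6  7  8  9 10 11 12 13 14 15 16 17 18 19 20 21 22 23 24 25 26
G :  0  0  1  1  0  2  1  0  0  1  1  0  2  1  0  0  1  1  0  2  1  0  0  1  1  0  2
Heap A: G(26) = 2.
Heap B: G(26) = 2.
Combined Grundy value = 2 ⊕ 2 = 0.
A winning move leaves total XOR = 0, i.e. changes one component's Grundy value g to g ⊕ X where X is the current total.
Heap A: target g' = 2⊕0 = 2, but every legal move changes the Grundy value (mex property), so 0 moves.
Heap B: target g' = 2⊕0 = 2, but every legal move changes the Grundy value (mex property), so 0 moves.

0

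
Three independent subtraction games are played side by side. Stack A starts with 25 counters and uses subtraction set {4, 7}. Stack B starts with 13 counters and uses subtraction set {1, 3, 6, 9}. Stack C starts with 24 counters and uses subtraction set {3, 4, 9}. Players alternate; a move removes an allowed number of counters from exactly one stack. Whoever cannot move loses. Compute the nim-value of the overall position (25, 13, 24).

Stack A, S = {4, 7}:
n :  0  1  2  3  4  5  6  7  8  9 10 11 12 13 14 15 16 17 18 19 20 21 22 23 24 25
G :  0  0  0  0  1  1  1  1  2  2  2  0  0  0  0  1  1  1  1  2  2  2  0  0  0  0
G_A(25) = 0.
Stack B, S = {1, 3, 6, 9}:
G(0) = 0
G(1) = mex{0} = 1
G(2) = mex{1} = 0
G(3) = mex{0,0} = 1
G(4) = mex{1,1} = 0
G(5) = mex{0,0} = 1
G(6) = mex{1,1,0} = 2
G(7) = mex{2,0,1} = 3
G(8) = mex{3,1,0} = 2
G(9) = mex{2,2,1,0} = 3
G(10) = mex{3,3,0,1} = 2
G(11) = mex{2,2,1,0} = 3
G(12) = mex{3,3,2,1} = 0
G(13) = mex{0,2,3,0} = 1
G_B(13) = 1.
Stack C, S = {3, 4, 9}:
G(0) = 0
G(1) = mex{} = 0
G(2) = mex{} = 0
G(3) = mex{0} = 1
G(4) = mex{0,0} = 1
G(5) = mex{0,0} = 1
G(6) = mex{1,0} = 2
G(7) = mex{1,1} = 0
G(8) = mex{1,1} = 0
G(9) = mex{2,1,0} = 3
G(10) = mex{0,2,0} = 1
G(11) = mex{0,0,0} = 1
G(12) = mex{3,0,1} = 2
G(13) = mex{1,3,1} = 0
G(14) = mex{1,1,1} = 0
G(15) = mex{2,1,2} = 0
G(16) = mex{0,2,0} = 1
G(17) = mex{0,0,0} = 1
G(18) = mex{0,0,3} = 1
G(19) = mex{1,0,1} = 2
G(20) = mex{1,1,1} = 0
G(21) = mex{1,1,2} = 0
G(22) = mex{2,1,0} = 3
G(23) = mex{0,2,0} = 1
G(24) = mex{0,0,0} = 1
G_C(24) = 1.
Combined Grundy value = 0 ⊕ 1 ⊕ 1 = 0.

0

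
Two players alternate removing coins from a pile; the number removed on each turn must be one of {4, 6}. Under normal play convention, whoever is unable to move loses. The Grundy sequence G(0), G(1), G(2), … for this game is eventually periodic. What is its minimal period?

G(0) = 0
G(1) = mex{} = 0
G(2) = mex{} = 0
G(3) = mex{} = 0
G(4) = mex{0} = 1
G(5) = mex{0} = 1
G(6) = mex{0,0} = 1
G(7) = mex{0,0} = 1
G(8) = mex{1,0} = 2
G(9) = mex{1,0} = 2
G(10) = mex{1,1} = 0
G(11) = mex{1,1} = 0
G(12) = mex{2,1} = 0
G(13) = mex{2,1} = 0
G(14) = mex{0,2} = 1
G(15) = mex{0,2} = 1
G(16) = mex{0,0} = 1
G(17) = mex{0,0} = 1
G(18) = mex{1,0} = 2
G(19) = mex{1,0} = 2
G(20) = mex{1,1} = 0
G(21) = mex{1,1} = 0
G(n+10) = G(n) holds for n = 0,…,5 (a full window of length max(S) = 6), so the sequence is purely periodic with period 10.

10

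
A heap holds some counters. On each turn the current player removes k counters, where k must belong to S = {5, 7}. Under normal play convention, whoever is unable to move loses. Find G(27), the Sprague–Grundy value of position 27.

0

G(0) = 0
G(1) = mex{} = 0
G(2) = mex{} = 0
G(3) = mex{} = 0
G(4) = mex{} = 0
G(5) = mex{0} = 1
G(6) = mex{0} = 1
G(7) = mex{0,0} = 1
G(8) = mex{0,0} = 1
G(9) = mex{0,0} = 1
G(10) = mex{1,0} = 2
G(11) = mex{1,0} = 2
G(12) = mex{1,1} = 0
G(13) = mex{1,1} = 0
G(14) = mex{1,1} = 0
G(15) = mex{2,1} = 0
G(16) = mex{2,1} = 0
G(17) = mex{0,2} = 1
G(18) = mex{0,2} = 1
G(19) = mex{0,0} = 1
G(20) = mex{0,0} = 1
G(21) = mex{0,0} = 1
G(22) = mex{1,0} = 2
G(23) = mex{1,0} = 2
G(24) = mex{1,1} = 0
G(25) = mex{1,1} = 0
G(26) = mex{1,1} = 0
G(27) = mex{2,1} = 0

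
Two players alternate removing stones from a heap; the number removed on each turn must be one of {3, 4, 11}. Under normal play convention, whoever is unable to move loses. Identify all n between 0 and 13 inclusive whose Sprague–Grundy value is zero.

G(0) = 0
G(1) = mex{} = 0
G(2) = mex{} = 0
G(3) = mex{0} = 1
G(4) = mex{0,0} = 1
G(5) = mex{0,0} = 1
G(6) = mex{1,0} = 2
G(7) = mex{1,1} = 0
G(8) = mex{1,1} = 0
G(9) = mex{2,1} = 0
G(10) = mex{0,2} = 1
G(11) = mex{0,0,0} = 1
G(12) = mex{0,0,0} = 1
G(13) = mex{1,0,0} = 2
P-positions are exactly the n with G(n) = 0.

0, 1, 2, 7, 8, 9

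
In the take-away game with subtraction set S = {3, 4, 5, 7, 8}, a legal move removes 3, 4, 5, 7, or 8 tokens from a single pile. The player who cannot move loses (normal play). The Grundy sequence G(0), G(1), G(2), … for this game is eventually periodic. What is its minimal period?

n :  0  1  2  3  4  5  6  7  8  9 10 11 12 13 14 15 16 17 18 19 20 21 22 23
G :  0  0  0  1  1  1  2  2  2  3  3  0  0  0  1  1  1  2  2  2  3  3  0  0
G(n+11) = G(n) holds for n = 0,…,7 (a full window of length max(S) = 8), so the sequence is purely periodic with period 11.

11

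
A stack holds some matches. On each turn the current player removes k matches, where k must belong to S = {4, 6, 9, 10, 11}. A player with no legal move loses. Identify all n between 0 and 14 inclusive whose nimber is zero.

0, 1, 2, 3

G(0) = 0
G(1) = mex{} = 0
G(2) = mex{} = 0
G(3) = mex{} = 0
G(4) = mex{0} = 1
G(5) = mex{0} = 1
G(6) = mex{0,0} = 1
G(7) = mex{0,0} = 1
G(8) = mex{1,0} = 2
G(9) = mex{1,0,0} = 2
G(10) = mex{1,1,0,0} = 2
G(11) = mex{1,1,0,0,0} = 2
G(12) = mex{2,1,0,0,0} = 3
G(13) = mex{2,1,1,0,0} = 3
G(14) = mex{2,2,1,1,0} = 3
P-positions are exactly the n with G(n) = 0.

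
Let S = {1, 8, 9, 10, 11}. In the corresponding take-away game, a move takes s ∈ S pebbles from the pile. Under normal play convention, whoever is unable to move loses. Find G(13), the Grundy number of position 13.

3

G(0) = 0
G(1) = mex{0} = 1
G(2) = mex{1} = 0
G(3) = mex{0} = 1
G(4) = mex{1} = 0
G(5) = mex{0} = 1
G(6) = mex{1} = 0
G(7) = mex{0} = 1
G(8) = mex{1,0} = 2
G(9) = mex{2,1,0} = 3
G(10) = mex{3,0,1,0} = 2
G(11) = mex{2,1,0,1,0} = 3
G(12) = mex{3,0,1,0,1} = 2
G(13) = mex{2,1,0,1,0} = 3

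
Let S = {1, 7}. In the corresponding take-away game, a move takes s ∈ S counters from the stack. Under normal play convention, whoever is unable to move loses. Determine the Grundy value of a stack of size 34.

n :  0  1  2  3  4  5  6  7  8  9 10 11 12 13 14 15 16 17 18 19 20 21 22 23 24 25 26 27 28 29 30 31 32 33 34
G :  0  1  0  1  0  1  0  1  0  1  0  1  0  1  0  1  0  1  0  1  0  1  0  1  0  1  0  1  0  1  0  1  0  1  0

0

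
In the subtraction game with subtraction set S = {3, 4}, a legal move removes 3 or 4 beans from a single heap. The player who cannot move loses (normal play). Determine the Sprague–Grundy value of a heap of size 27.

n :  0  1  2  3  4  5  6  7  8  9 10 11 12 13 14 15 16 17 18 19 20 21 22 23 24 25 26 27
G :  0  0  0  1  1  1  2  0  0  0  1  1  1  2  0  0  0  1  1  1  2  0  0  0  1  1  1  2

2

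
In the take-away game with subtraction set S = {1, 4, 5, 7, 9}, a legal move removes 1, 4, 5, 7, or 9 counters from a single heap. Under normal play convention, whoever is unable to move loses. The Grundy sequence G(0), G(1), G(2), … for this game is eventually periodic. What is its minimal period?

8

n :  0  1  2  3  4  5  6  7  8  9 10 11 12 13 14 15 16 17 18
G :  0  1  0  1  2  3  2  3  0  1  0  1  2  3  2  3  0  1  0
G(n+8) = G(n) holds for n = 0,…,8 (a full window of length max(S) = 9), so the sequence is purely periodic with period 8.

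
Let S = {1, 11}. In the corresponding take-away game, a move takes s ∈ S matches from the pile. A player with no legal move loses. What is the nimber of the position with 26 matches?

0

G(0) = 0
G(1) = mex{0} = 1
G(2) = mex{1} = 0
G(3) = mex{0} = 1
G(4) = mex{1} = 0
G(5) = mex{0} = 1
G(6) = mex{1} = 0
G(7) = mex{0} = 1
G(8) = mex{1} = 0
G(9) = mex{0} = 1
G(10) = mex{1} = 0
G(11) = mex{0,0} = 1
G(12) = mex{1,1} = 0
G(13) = mex{0,0} = 1
G(14) = mex{1,1} = 0
G(15) = mex{0,0} = 1
G(16) = mex{1,1} = 0
G(17) = mex{0,0} = 1
G(18) = mex{1,1} = 0
G(19) = mex{0,0} = 1
G(20) = mex{1,1} = 0
G(21) = mex{0,0} = 1
G(22) = mex{1,1} = 0
G(23) = mex{0,0} = 1
G(24) = mex{1,1} = 0
G(25) = mex{0,0} = 1
G(26) = mex{1,1} = 0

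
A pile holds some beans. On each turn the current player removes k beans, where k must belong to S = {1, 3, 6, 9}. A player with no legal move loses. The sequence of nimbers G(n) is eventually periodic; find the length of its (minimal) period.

G(0) = 0
G(1) = mex{0} = 1
G(2) = mex{1} = 0
G(3) = mex{0,0} = 1
G(4) = mex{1,1} = 0
G(5) = mex{0,0} = 1
G(6) = mex{1,1,0} = 2
G(7) = mex{2,0,1} = 3
G(8) = mex{3,1,0} = 2
G(9) = mex{2,2,1,0} = 3
G(10) = mex{3,3,0,1} = 2
G(11) = mex{2,2,1,0} = 3
G(12) = mex{3,3,2,1} = 0
G(13) = mex{0,2,3,0} = 1
G(14) = mex{1,3,2,1} = 0
G(15) = mex{0,0,3,2} = 1
G(16) = mex{1,1,2,3} = 0
G(17) = mex{0,0,3,2} = 1
G(18) = mex{1,1,0,3} = 2
G(19) = mex{2,0,1,2} = 3
G(20) = mex{3,1,0,3} = 2
G(21) = mex{2,2,1,0} = 3
G(22) = mex{3,3,0,1} = 2
G(23) = mex{2,2,1,0} = 3
G(24) = mex{3,3,2,1} = 0
G(25) = mex{0,2,3,0} = 1
G(n+12) = G(n) holds for n = 0,…,8 (a full window of length max(S) = 9), so the sequence is purely periodic with period 12.

12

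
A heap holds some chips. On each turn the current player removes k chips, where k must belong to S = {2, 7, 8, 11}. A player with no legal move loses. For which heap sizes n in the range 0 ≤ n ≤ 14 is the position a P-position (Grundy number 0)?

G(0) = 0
G(1) = mex{} = 0
G(2) = mex{0} = 1
G(3) = mex{0} = 1
G(4) = mex{1} = 0
G(5) = mex{1} = 0
G(6) = mex{0} = 1
G(7) = mex{0,0} = 1
G(8) = mex{1,0,0} = 2
G(9) = mex{1,1,0} = 2
G(10) = mex{2,1,1} = 0
G(11) = mex{2,0,1,0} = 3
G(12) = mex{0,0,0,0} = 1
G(13) = mex{3,1,0,1} = 2
G(14) = mex{1,1,1,1} = 0
P-positions are exactly the n with G(n) = 0.

0, 1, 4, 5, 10, 14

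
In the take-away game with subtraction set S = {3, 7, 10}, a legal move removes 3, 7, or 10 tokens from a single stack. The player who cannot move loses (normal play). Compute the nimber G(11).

3

G(0) = 0
G(1) = mex{} = 0
G(2) = mex{} = 0
G(3) = mex{0} = 1
G(4) = mex{0} = 1
G(5) = mex{0} = 1
G(6) = mex{1} = 0
G(7) = mex{1,0} = 2
G(8) = mex{1,0} = 2
G(9) = mex{0,0} = 1
G(10) = mex{2,1,0} = 3
G(11) = mex{2,1,0} = 3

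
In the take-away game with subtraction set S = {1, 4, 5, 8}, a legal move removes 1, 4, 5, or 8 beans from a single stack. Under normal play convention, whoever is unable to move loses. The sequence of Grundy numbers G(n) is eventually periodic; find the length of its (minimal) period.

n :  0  1  2  3  4  5  6  7  8  9 10 11 12 13 14 15 16 17 18 19
G :  0  1  0  1  2  3  2  3  4  0  1  0  1  2  3  2  3  4  0  1
G(n+9) = G(n) holds for n = 0,…,7 (a full window of length max(S) = 8), so the sequence is purely periodic with period 9.

9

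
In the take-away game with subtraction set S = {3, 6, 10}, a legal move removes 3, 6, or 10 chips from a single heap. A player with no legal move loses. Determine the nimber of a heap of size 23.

n :  0  1  2  3  4  5  6  7  8  9 10 11 12 13 14 15 16 17 18 19 20 21 22 23
G :  0  0  0  1  1  1  2  2  2  0  3  3  1  0  0  2  1  1  0  2  2  1  0  3

3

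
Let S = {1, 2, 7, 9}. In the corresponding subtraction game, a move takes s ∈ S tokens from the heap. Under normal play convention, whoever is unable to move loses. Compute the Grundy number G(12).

G(0) = 0
G(1) = mex{0} = 1
G(2) = mex{1,0} = 2
G(3) = mex{2,1} = 0
G(4) = mex{0,2} = 1
G(5) = mex{1,0} = 2
G(6) = mex{2,1} = 0
G(7) = mex{0,2,0} = 1
G(8) = mex{1,0,1} = 2
G(9) = mex{2,1,2,0} = 3
G(10) = mex{3,2,0,1} = 4
G(11) = mex{4,3,1,2} = 0
G(12) = mex{0,4,2,0} = 1

1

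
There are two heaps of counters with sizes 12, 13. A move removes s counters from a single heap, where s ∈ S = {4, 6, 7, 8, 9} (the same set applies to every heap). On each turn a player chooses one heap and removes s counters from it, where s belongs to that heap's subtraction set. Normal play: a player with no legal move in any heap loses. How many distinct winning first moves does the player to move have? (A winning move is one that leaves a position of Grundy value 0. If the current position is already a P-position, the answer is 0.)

1

All heaps use S = {4, 6, 7, 8, 9}:
G(0) = 0
G(1) = mex{} = 0
G(2) = mex{} = 0
G(3) = mex{} = 0
G(4) = mex{0} = 1
G(5) = mex{0} = 1
G(6) = mex{0,0} = 1
G(7) = mex{0,0,0} = 1
G(8) = mex{1,0,0,0} = 2
G(9) = mex{1,0,0,0,0} = 2
G(10) = mex{1,1,0,0,0} = 2
G(11) = mex{1,1,1,0,0} = 2
G(12) = mex{2,1,1,1,0} = 3
G(13) = mex{2,1,1,1,1} = 0
Heap A: G(12) = 3.
Heap B: G(13) = 0.
Combined Grundy value = 3 ⊕ 0 = 3.
A winning move leaves total XOR = 0, i.e. changes one component's Grundy value g to g ⊕ X where X is the current total.
Heap A: need g' = 3⊕3 = 0. Options: 12−4→G=2, 12−6→G=1, 12−7→G=1, 12−8→G=1, 12−9→G=0. Hits: 1.
Heap B: need g' = 0⊕3 = 3. Options: 13−4→G=2, 13−6→G=1, 13−7→G=1, 13−8→G=1, 13−9→G=1. Hits: 0.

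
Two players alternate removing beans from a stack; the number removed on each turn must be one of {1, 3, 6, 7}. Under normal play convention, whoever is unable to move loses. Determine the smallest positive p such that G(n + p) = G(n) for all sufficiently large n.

12

G(0) = 0
G(1) = mex{0} = 1
G(2) = mex{1} = 0
G(3) = mex{0,0} = 1
G(4) = mex{1,1} = 0
G(5) = mex{0,0} = 1
G(6) = mex{1,1,0} = 2
G(7) = mex{2,0,1,0} = 3
G(8) = mex{3,1,0,1} = 2
G(9) = mex{2,2,1,0} = 3
G(10) = mex{3,3,0,1} = 2
G(11) = mex{2,2,1,0} = 3
G(12) = mex{3,3,2,1} = 0
G(13) = mex{0,2,3,2} = 1
G(14) = mex{1,3,2,3} = 0
G(15) = mex{0,0,3,2} = 1
G(16) = mex{1,1,2,3} = 0
G(17) = mex{0,0,3,2} = 1
G(18) = mex{1,1,0,3} = 2
G(19) = mex{2,0,1,0} = 3
G(20) = mex{3,1,0,1} = 2
G(21) = mex{2,2,1,0} = 3
G(22) = mex{3,3,0,1} = 2
G(23) = mex{2,2,1,0} = 3
G(24) = mex{3,3,2,1} = 0
G(25) = mex{0,2,3,2} = 1
G(n+12) = G(n) holds for n = 0,…,6 (a full window of length max(S) = 7), so the sequence is purely periodic with period 12.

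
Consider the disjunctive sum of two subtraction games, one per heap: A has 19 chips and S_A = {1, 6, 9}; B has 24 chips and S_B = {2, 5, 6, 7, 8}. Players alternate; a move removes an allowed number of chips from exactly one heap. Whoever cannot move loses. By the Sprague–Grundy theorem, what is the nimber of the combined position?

Heap A, S = {1, 6, 9}:
n :  0  1  2  3  4  5  6  7  8  9 10 11 12 13 14 15 16 17 18 19
G :  0  1  0  1  0  1  2  0  1  2  3  2  0  1  0  1  2  0  1  0
G_A(19) = 0.
Heap B, S = {2, 5, 6, 7, 8}:
G(0) = 0
G(1) = mex{} = 0
G(2) = mex{0} = 1
G(3) = mex{0} = 1
G(4) = mex{1} = 0
G(5) = mex{1,0} = 2
G(6) = mex{0,0,0} = 1
G(7) = mex{2,1,0,0} = 3
G(8) = mex{1,1,1,0,0} = 2
G(9) = mex{3,0,1,1,0} = 2
G(10) = mex{2,2,0,1,1} = 3
G(11) = mex{2,1,2,0,1} = 3
G(12) = mex{3,3,1,2,0} = 4
G(13) = mex{3,2,3,1,2} = 0
G(14) = mex{4,2,2,3,1} = 0
G(15) = mex{0,3,2,2,3} = 1
G(16) = mex{0,3,3,2,2} = 1
G(17) = mex{1,4,3,3,2} = 0
G(18) = mex{1,0,4,3,3} = 2
G(19) = mex{0,0,0,4,3} = 1
G(20) = mex{2,1,0,0,4} = 3
G(21) = mex{1,1,1,0,0} = 2
G(22) = mex{3,0,1,1,0} = 2
G(23) = mex{2,2,0,1,1} = 3
G(24) = mex{2,1,2,0,1} = 3
G_B(24) = 3.
Combined Grundy value = 0 ⊕ 3 = 3.

3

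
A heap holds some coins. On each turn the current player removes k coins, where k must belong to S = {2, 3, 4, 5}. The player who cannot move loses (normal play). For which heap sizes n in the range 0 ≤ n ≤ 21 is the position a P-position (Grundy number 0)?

n :  0  1  2  3  4  5  6  7  8  9 10 11 12 13 14 15 16 17 18 19 20 21
G :  0  0  1  1  2  2  3  0  0  1  1  2  2  3  0  0  1  1  2  2  3  0
P-positions are exactly the n with G(n) = 0.

0, 1, 7, 8, 14, 15, 21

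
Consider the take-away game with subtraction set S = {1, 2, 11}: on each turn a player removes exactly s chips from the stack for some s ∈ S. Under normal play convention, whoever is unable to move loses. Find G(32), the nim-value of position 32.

2

G(0) = 0
G(1) = mex{0} = 1
G(2) = mex{1,0} = 2
G(3) = mex{2,1} = 0
G(4) = mex{0,2} = 1
G(5) = mex{1,0} = 2
G(6) = mex{2,1} = 0
G(7) = mex{0,2} = 1
G(8) = mex{1,0} = 2
G(9) = mex{2,1} = 0
G(10) = mex{0,2} = 1
G(11) = mex{1,0,0} = 2
G(12) = mex{2,1,1} = 0
G(13) = mex{0,2,2} = 1
G(14) = mex{1,0,0} = 2
G(15) = mex{2,1,1} = 0
G(16) = mex{0,2,2} = 1
G(17) = mex{1,0,0} = 2
G(18) = mex{2,1,1} = 0
G(19) = mex{0,2,2} = 1
G(20) = mex{1,0,0} = 2
G(21) = mex{2,1,1} = 0
G(22) = mex{0,2,2} = 1
G(23) = mex{1,0,0} = 2
G(24) = mex{2,1,1} = 0
G(25) = mex{0,2,2} = 1
G(26) = mex{1,0,0} = 2
G(27) = mex{2,1,1} = 0
G(28) = mex{0,2,2} = 1
G(29) = mex{1,0,0} = 2
G(30) = mex{2,1,1} = 0
G(31) = mex{0,2,2} = 1
G(32) = mex{1,0,0} = 2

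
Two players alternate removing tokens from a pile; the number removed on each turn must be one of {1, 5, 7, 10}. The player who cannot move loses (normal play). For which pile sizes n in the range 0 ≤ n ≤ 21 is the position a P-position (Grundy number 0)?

0, 2, 4, 6, 8, 17, 19, 21

n :  0  1  2  3  4  5  6  7  8  9 10 11 12 13 14 15 16 17 18 19 20 21
G :  0  1  0  1  0  1  0  1  0  1  2  3  2  3  2  3  2  0  1  0  1  0
P-positions are exactly the n with G(n) = 0.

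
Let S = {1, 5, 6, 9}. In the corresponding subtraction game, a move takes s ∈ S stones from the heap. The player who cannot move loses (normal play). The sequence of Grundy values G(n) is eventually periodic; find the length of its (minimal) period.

12

n :  0  1  2  3  4  5  6  7  8  9 10 11 12 13 14 15 16 17 18 19 20 21 22 23 24 25
G :  0  1  0  1  0  1  2  3  2  3  2  3  0  1  0  1  0  1  2  3  2  3  2  3  0  1
G(n+12) = G(n) holds for n = 0,…,8 (a full window of length max(S) = 9), so the sequence is purely periodic with period 12.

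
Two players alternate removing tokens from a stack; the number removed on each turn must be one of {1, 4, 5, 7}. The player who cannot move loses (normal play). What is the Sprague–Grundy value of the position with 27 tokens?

n :  0  1  2  3  4  5  6  7  8  9 10 11 12 13 14 15 16 17 18 19 20 21 22 23 24 25 26 27
G :  0  1  0  1  2  3  2  3  0  1  0  1  2  3  2  3  0  1  0  1  2  3  2  3  0  1  0  1

1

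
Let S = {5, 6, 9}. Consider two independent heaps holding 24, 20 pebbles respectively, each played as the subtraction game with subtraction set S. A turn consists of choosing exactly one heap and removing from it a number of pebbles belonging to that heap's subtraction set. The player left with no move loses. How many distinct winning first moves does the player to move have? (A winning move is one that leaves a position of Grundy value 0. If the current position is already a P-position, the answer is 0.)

All heaps use S = {5, 6, 9}:
n :  0  1  2  3  4  5  6  7  8  9 10 11 12 13 14 15 16 17 18 19 20 21 22 23 24
G :  0  0  0  0  0  1  1  1  1  1  2  2  2  2  0  0  0  0  0  1  1  1  1  1  2
Heap A: G(24) = 2.
Heap B: G(20) = 1.
Combined Grundy value = 2 ⊕ 1 = 3.
A winning move leaves total XOR = 0, i.e. changes one component's Grundy value g to g ⊕ X where X is the current total.
Heap A: need g' = 2⊕3 = 1. Options: 24−5→G=1, 24−6→G=0, 24−9→G=0. Hits: 1.
Heap B: need g' = 1⊕3 = 2. Options: 20−5→G=0, 20−6→G=0, 20−9→G=2. Hits: 1.

2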